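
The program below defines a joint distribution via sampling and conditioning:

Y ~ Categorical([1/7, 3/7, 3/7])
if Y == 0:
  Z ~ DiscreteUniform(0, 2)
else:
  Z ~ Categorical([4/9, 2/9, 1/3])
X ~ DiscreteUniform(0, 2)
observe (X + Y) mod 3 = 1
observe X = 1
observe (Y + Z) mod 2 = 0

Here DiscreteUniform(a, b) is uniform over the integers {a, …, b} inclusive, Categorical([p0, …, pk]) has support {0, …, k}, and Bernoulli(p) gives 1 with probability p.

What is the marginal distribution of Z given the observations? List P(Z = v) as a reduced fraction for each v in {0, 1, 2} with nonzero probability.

Enumerate traces; 2 have nonzero weight after conditioning:
  (Y=0, Z=0, X=1) weight 1/63
  (Y=0, Z=2, X=1) weight 1/63
Group by Z:
  weight(Z=0) = 1/63
  weight(Z=2) = 1/63
Total weight = 1/63 + 1/63 = 2/63
P(Z=0 | obs) = 1/63 / 2/63 = 1/2
P(Z=2 | obs) = 1/63 / 2/63 = 1/2

P(Z=0) = 1/2, P(Z=2) = 1/2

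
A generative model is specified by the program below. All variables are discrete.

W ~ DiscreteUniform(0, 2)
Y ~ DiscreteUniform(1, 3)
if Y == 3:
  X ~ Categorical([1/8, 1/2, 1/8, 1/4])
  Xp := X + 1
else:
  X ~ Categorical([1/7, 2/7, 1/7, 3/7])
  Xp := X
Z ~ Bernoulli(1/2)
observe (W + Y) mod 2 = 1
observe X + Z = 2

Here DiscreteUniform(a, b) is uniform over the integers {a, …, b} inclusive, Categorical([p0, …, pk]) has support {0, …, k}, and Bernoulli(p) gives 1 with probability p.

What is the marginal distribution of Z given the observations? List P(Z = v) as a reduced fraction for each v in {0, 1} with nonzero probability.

Enumerate traces; 10 have nonzero weight after conditioning:
  (W=0, Y=1, X=1, Z=1) weight 1/63
  (W=0, Y=1, X=2, Z=0) weight 1/126
  (W=0, Y=3, X=1, Z=1) weight 1/36
  (W=0, Y=3, X=2, Z=0) weight 1/144
  (W=1, Y=2, X=1, Z=1) weight 1/63
  (W=1, Y=2, X=2, Z=0) weight 1/126
  (W=2, Y=1, X=1, Z=1) weight 1/63
  (W=2, Y=1, X=2, Z=0) weight 1/126
  … 2 more
Group by Z:
  weight(Z=0) = 19/504
  weight(Z=1) = 13/126
Total weight = 19/504 + 13/126 = 71/504
P(Z=0 | obs) = 19/504 / 71/504 = 19/71
P(Z=1 | obs) = 13/126 / 71/504 = 52/71

P(Z=0) = 19/71, P(Z=1) = 52/71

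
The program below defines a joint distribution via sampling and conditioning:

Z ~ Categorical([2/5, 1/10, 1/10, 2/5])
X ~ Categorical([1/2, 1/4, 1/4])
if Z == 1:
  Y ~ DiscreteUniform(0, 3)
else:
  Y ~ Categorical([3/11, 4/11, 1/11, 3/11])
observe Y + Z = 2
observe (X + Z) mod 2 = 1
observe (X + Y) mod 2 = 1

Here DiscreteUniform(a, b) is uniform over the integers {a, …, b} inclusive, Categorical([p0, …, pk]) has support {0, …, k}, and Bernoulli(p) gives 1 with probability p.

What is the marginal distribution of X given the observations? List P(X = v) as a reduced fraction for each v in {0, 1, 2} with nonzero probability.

Enumerate traces; 4 have nonzero weight after conditioning:
  (Z=0, X=1, Y=2) weight 1/110
  (Z=1, X=0, Y=1) weight 1/80
  (Z=1, X=2, Y=1) weight 1/160
  (Z=2, X=1, Y=0) weight 3/440
Group by X:
  weight(X=0) = 1/80
  weight(X=1) = 7/440
  weight(X=2) = 1/160
Total weight = 1/80 + 7/440 + 1/160 = 61/1760
P(X=0 | obs) = 1/80 / 61/1760 = 22/61
P(X=1 | obs) = 7/440 / 61/1760 = 28/61
P(X=2 | obs) = 1/160 / 61/1760 = 11/61

P(X=0) = 22/61, P(X=1) = 28/61, P(X=2) = 11/61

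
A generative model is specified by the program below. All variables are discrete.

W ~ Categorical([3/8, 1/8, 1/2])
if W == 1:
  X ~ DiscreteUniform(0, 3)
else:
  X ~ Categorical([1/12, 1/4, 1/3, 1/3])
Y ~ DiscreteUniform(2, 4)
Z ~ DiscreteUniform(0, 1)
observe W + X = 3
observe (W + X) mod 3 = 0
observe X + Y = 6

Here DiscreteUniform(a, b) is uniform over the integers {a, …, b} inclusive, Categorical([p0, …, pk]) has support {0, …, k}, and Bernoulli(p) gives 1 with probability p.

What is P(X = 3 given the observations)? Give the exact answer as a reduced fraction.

P(X = 3 | obs) = 4/5

Enumerate traces; 4 have nonzero weight after conditioning:
  (W=0, X=3, Y=3, Z=0) weight 1/48
  (W=0, X=3, Y=3, Z=1) weight 1/48
  (W=1, X=2, Y=4, Z=0) weight 1/192
  (W=1, X=2, Y=4, Z=1) weight 1/192
Group by X:
  weight(X=2) = 1/96
  weight(X=3) = 1/24
Total weight = 1/96 + 1/24 = 5/96
P(X=2 | obs) = 1/96 / 5/96 = 1/5
P(X=3 | obs) = 1/24 / 5/96 = 4/5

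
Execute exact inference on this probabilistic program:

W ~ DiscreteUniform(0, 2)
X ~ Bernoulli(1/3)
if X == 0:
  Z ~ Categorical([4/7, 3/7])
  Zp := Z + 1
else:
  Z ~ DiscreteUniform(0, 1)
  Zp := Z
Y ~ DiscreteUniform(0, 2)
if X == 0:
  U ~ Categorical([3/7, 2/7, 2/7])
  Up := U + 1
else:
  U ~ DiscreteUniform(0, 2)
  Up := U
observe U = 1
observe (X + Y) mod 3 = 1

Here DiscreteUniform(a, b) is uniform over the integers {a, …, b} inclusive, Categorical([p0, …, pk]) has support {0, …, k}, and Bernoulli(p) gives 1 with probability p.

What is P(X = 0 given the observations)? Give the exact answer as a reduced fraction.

P(X = 0 | obs) = 12/19

Enumerate traces; 12 have nonzero weight after conditioning:
  (W=0, X=0, Z=0, Y=1, U=1) weight 16/1323
  (W=0, X=0, Z=1, Y=1, U=1) weight 4/441
  (W=0, X=1, Z=0, Y=0, U=1) weight 1/162
  (W=0, X=1, Z=1, Y=0, U=1) weight 1/162
  (W=1, X=0, Z=0, Y=1, U=1) weight 16/1323
  (W=1, X=0, Z=1, Y=1, U=1) weight 4/441
  (W=1, X=1, Z=0, Y=0, U=1) weight 1/162
  (W=1, X=1, Z=1, Y=0, U=1) weight 1/162
  … 4 more
Group by X:
  weight(X=0) = 4/63
  weight(X=1) = 1/27
Total weight = 4/63 + 1/27 = 19/189
P(X=0 | obs) = 4/63 / 19/189 = 12/19
P(X=1 | obs) = 1/27 / 19/189 = 7/19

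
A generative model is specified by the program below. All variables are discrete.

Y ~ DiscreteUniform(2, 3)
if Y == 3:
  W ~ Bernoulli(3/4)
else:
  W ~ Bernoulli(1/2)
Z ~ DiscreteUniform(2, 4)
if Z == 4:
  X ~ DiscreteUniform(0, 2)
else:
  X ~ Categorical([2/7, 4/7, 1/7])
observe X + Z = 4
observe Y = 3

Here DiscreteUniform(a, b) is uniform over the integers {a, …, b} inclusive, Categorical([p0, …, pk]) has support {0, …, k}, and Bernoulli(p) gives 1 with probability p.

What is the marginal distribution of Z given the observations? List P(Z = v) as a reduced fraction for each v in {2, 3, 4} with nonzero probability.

Enumerate traces; 6 have nonzero weight after conditioning:
  (Y=3, W=0, Z=2, X=2) weight 1/168
  (Y=3, W=0, Z=3, X=1) weight 1/42
  (Y=3, W=0, Z=4, X=0) weight 1/72
  (Y=3, W=1, Z=2, X=2) weight 1/56
  (Y=3, W=1, Z=3, X=1) weight 1/14
  (Y=3, W=1, Z=4, X=0) weight 1/24
Group by Z:
  weight(Z=2) = 1/42
  weight(Z=3) = 2/21
  weight(Z=4) = 1/18
Total weight = 1/42 + 2/21 + 1/18 = 11/63
P(Z=2 | obs) = 1/42 / 11/63 = 3/22
P(Z=3 | obs) = 2/21 / 11/63 = 6/11
P(Z=4 | obs) = 1/18 / 11/63 = 7/22

P(Z=2) = 3/22, P(Z=3) = 6/11, P(Z=4) = 7/22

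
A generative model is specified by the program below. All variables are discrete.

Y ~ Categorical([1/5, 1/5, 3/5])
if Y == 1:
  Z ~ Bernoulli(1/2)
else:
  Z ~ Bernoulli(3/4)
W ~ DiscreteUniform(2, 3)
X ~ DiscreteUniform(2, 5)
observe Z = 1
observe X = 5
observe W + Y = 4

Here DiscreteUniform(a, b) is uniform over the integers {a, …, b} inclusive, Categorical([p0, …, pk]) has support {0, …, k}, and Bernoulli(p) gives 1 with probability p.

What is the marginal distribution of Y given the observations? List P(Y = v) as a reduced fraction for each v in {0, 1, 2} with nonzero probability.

P(Y=1) = 2/11, P(Y=2) = 9/11

Enumerate traces; 2 have nonzero weight after conditioning:
  (Y=1, Z=1, W=3, X=5) weight 1/80
  (Y=2, Z=1, W=2, X=5) weight 9/160
Group by Y:
  weight(Y=1) = 1/80
  weight(Y=2) = 9/160
Total weight = 1/80 + 9/160 = 11/160
P(Y=1 | obs) = 1/80 / 11/160 = 2/11
P(Y=2 | obs) = 9/160 / 11/160 = 9/11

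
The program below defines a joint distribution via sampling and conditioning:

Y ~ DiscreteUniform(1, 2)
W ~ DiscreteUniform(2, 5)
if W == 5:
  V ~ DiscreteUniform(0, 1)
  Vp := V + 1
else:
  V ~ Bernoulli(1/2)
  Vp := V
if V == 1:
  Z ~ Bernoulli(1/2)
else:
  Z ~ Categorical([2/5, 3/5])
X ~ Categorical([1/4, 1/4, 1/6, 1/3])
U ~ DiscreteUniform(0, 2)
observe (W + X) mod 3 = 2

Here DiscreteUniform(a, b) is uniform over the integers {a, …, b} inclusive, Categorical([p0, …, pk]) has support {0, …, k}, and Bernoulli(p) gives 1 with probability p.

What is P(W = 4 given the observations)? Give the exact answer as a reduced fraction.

P(W = 4 | obs) = 3/19

Enumerate traces; 144 have nonzero weight after conditioning:
  (Y=1, W=2, V=0, Z=0, X=0, U=0) weight 1/480
  (Y=1, W=2, V=0, Z=0, X=0, U=1) weight 1/480
  (Y=1, W=2, V=0, Z=0, X=0, U=2) weight 1/480
  (Y=1, W=2, V=0, Z=0, X=3, U=0) weight 1/360
  (Y=1, W=2, V=0, Z=0, X=3, U=1) weight 1/360
  (Y=1, W=2, V=0, Z=0, X=3, U=2) weight 1/360
  (Y=1, W=2, V=0, Z=1, X=0, U=0) weight 1/320
  (Y=1, W=2, V=0, Z=1, X=0, U=1) weight 1/320
  (Y=1, W=3, V=0, Z=0, X=2, U=0) weight 1/720
  (Y=1, W=4, V=0, Z=0, X=1, U=0) weight 1/480
  … 134 more
Group by W:
  weight(W=2) = 7/48
  weight(W=3) = 1/24
  weight(W=4) = 1/16
  weight(W=5) = 7/48
Total weight = 7/48 + 1/24 + 1/16 + 7/48 = 19/48
P(W=2 | obs) = 7/48 / 19/48 = 7/19
P(W=3 | obs) = 1/24 / 19/48 = 2/19
P(W=4 | obs) = 1/16 / 19/48 = 3/19
P(W=5 | obs) = 7/48 / 19/48 = 7/19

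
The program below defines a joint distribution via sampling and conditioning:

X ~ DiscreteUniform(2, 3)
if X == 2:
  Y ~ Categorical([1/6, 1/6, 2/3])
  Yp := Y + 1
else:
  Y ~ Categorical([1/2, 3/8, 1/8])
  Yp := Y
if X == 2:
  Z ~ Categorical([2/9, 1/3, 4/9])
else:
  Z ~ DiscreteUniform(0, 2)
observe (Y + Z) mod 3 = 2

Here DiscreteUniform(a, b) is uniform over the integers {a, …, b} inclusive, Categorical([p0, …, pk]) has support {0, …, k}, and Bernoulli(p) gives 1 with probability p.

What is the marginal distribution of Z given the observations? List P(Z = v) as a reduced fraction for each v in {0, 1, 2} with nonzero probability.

Enumerate traces; 6 have nonzero weight after conditioning:
  (X=2, Y=0, Z=2) weight 1/27
  (X=2, Y=1, Z=1) weight 1/36
  (X=2, Y=2, Z=0) weight 2/27
  (X=3, Y=0, Z=2) weight 1/12
  (X=3, Y=1, Z=1) weight 1/16
  (X=3, Y=2, Z=0) weight 1/48
Group by Z:
  weight(Z=0) = 41/432
  weight(Z=1) = 13/144
  weight(Z=2) = 13/108
Total weight = 41/432 + 13/144 + 13/108 = 11/36
P(Z=0 | obs) = 41/432 / 11/36 = 41/132
P(Z=1 | obs) = 13/144 / 11/36 = 13/44
P(Z=2 | obs) = 13/108 / 11/36 = 13/33

P(Z=0) = 41/132, P(Z=1) = 13/44, P(Z=2) = 13/33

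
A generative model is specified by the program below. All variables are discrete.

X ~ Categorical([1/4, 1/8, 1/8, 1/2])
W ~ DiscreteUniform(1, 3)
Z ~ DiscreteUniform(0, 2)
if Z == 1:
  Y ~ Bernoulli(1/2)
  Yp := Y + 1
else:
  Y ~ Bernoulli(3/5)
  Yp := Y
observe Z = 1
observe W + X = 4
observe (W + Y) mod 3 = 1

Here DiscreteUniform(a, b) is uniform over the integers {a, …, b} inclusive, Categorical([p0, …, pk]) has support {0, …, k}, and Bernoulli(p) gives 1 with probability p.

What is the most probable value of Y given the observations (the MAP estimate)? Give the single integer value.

argmax_v P(Y = v | obs) = 0

Enumerate traces; 2 have nonzero weight after conditioning:
  (X=1, W=3, Z=1, Y=1) weight 1/144
  (X=3, W=1, Z=1, Y=0) weight 1/36
Group by Y:
  weight(Y=0) = 1/36
  weight(Y=1) = 1/144
Total weight = 1/36 + 1/144 = 5/144
P(Y=0 | obs) = 1/36 / 5/144 = 4/5
P(Y=1 | obs) = 1/144 / 5/144 = 1/5
argmax = 0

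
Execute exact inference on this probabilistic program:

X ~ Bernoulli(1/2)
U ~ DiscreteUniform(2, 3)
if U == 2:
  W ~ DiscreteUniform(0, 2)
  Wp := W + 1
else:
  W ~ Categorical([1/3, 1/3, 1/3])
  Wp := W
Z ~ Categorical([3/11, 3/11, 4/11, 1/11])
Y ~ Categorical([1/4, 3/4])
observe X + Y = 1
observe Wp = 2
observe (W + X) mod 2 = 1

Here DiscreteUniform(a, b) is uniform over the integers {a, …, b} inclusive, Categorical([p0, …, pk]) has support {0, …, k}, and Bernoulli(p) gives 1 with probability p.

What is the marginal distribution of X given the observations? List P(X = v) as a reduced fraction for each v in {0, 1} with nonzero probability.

Enumerate traces; 8 have nonzero weight after conditioning:
  (X=0, U=2, W=1, Z=0, Y=1) weight 3/176
  (X=0, U=2, W=1, Z=1, Y=1) weight 3/176
  (X=0, U=2, W=1, Z=2, Y=1) weight 1/44
  (X=0, U=2, W=1, Z=3, Y=1) weight 1/176
  (X=1, U=3, W=2, Z=0, Y=0) weight 1/176
  (X=1, U=3, W=2, Z=1, Y=0) weight 1/176
  (X=1, U=3, W=2, Z=2, Y=0) weight 1/132
  (X=1, U=3, W=2, Z=3, Y=0) weight 1/528
Group by X:
  weight(X=0) = 1/16
  weight(X=1) = 1/48
Total weight = 1/16 + 1/48 = 1/12
P(X=0 | obs) = 1/16 / 1/12 = 3/4
P(X=1 | obs) = 1/48 / 1/12 = 1/4

P(X=0) = 3/4, P(X=1) = 1/4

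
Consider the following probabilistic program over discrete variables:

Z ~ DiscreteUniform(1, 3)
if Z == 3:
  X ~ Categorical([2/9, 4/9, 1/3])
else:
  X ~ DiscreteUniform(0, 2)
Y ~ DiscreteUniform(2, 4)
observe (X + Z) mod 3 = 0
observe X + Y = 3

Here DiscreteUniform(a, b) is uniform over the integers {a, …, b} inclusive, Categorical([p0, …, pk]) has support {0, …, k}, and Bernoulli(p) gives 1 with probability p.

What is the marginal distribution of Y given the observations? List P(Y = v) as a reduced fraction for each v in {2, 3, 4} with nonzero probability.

Enumerate traces; 2 have nonzero weight after conditioning:
  (Z=2, X=1, Y=2) weight 1/27
  (Z=3, X=0, Y=3) weight 2/81
Group by Y:
  weight(Y=2) = 1/27
  weight(Y=3) = 2/81
Total weight = 1/27 + 2/81 = 5/81
P(Y=2 | obs) = 1/27 / 5/81 = 3/5
P(Y=3 | obs) = 2/81 / 5/81 = 2/5

P(Y=2) = 3/5, P(Y=3) = 2/5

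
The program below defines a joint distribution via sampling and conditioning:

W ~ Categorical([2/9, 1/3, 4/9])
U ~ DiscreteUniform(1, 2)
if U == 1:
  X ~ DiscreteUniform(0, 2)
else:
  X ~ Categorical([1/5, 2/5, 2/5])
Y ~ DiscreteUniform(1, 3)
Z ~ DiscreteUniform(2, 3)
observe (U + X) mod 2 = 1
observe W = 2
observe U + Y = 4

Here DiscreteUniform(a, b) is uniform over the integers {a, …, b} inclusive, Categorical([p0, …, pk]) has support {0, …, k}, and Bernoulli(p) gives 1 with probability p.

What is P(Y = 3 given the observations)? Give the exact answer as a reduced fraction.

Enumerate traces; 6 have nonzero weight after conditioning:
  (W=2, U=1, X=0, Y=3, Z=2) weight 1/81
  (W=2, U=1, X=0, Y=3, Z=3) weight 1/81
  (W=2, U=1, X=2, Y=3, Z=2) weight 1/81
  (W=2, U=1, X=2, Y=3, Z=3) weight 1/81
  (W=2, U=2, X=1, Y=2, Z=2) weight 2/135
  (W=2, U=2, X=1, Y=2, Z=3) weight 2/135
Group by Y:
  weight(Y=2) = 4/135
  weight(Y=3) = 4/81
Total weight = 4/135 + 4/81 = 32/405
P(Y=2 | obs) = 4/135 / 32/405 = 3/8
P(Y=3 | obs) = 4/81 / 32/405 = 5/8

P(Y = 3 | obs) = 5/8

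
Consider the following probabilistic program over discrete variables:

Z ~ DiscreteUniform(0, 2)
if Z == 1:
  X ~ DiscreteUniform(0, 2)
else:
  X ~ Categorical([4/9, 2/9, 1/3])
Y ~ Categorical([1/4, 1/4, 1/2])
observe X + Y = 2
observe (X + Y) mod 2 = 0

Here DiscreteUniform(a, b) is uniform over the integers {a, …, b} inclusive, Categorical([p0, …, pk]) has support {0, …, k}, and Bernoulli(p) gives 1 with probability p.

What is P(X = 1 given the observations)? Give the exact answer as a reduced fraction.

P(X = 1 | obs) = 7/38

Enumerate traces; 9 have nonzero weight after conditioning:
  (Z=0, X=0, Y=2) weight 2/27
  (Z=0, X=1, Y=1) weight 1/54
  (Z=0, X=2, Y=0) weight 1/36
  (Z=1, X=0, Y=2) weight 1/18
  (Z=1, X=1, Y=1) weight 1/36
  (Z=1, X=2, Y=0) weight 1/36
  (Z=2, X=0, Y=2) weight 2/27
  (Z=2, X=1, Y=1) weight 1/54
  … 1 more
Group by X:
  weight(X=0) = 11/54
  weight(X=1) = 7/108
  weight(X=2) = 1/12
Total weight = 11/54 + 7/108 + 1/12 = 19/54
P(X=0 | obs) = 11/54 / 19/54 = 11/19
P(X=1 | obs) = 7/108 / 19/54 = 7/38
P(X=2 | obs) = 1/12 / 19/54 = 9/38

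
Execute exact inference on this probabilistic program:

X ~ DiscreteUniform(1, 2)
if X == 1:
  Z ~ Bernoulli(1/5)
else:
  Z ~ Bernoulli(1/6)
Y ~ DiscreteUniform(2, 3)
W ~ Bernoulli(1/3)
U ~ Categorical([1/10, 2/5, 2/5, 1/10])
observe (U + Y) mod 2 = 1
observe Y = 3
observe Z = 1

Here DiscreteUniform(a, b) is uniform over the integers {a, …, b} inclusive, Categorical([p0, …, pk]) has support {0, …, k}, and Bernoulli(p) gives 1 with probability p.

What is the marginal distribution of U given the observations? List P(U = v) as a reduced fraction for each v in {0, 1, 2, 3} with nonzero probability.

P(U=0) = 1/5, P(U=2) = 4/5

Enumerate traces; 8 have nonzero weight after conditioning:
  (X=1, Z=1, Y=3, W=0, U=0) weight 1/300
  (X=1, Z=1, Y=3, W=0, U=2) weight 1/75
  (X=1, Z=1, Y=3, W=1, U=0) weight 1/600
  (X=1, Z=1, Y=3, W=1, U=2) weight 1/150
  (X=2, Z=1, Y=3, W=0, U=0) weight 1/360
  (X=2, Z=1, Y=3, W=0, U=2) weight 1/90
  (X=2, Z=1, Y=3, W=1, U=0) weight 1/720
  (X=2, Z=1, Y=3, W=1, U=2) weight 1/180
Group by U:
  weight(U=0) = 11/1200
  weight(U=2) = 11/300
Total weight = 11/1200 + 11/300 = 11/240
P(U=0 | obs) = 11/1200 / 11/240 = 1/5
P(U=2 | obs) = 11/300 / 11/240 = 4/5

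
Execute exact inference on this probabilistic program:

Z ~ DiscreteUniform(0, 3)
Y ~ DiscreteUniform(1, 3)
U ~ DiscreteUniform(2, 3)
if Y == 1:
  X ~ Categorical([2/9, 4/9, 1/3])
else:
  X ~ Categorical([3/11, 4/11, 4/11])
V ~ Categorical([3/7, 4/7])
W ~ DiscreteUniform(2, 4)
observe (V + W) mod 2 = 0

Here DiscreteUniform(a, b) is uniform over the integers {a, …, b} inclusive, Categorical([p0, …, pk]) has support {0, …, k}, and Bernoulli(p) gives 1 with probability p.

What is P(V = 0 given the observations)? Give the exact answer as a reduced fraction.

Enumerate traces; 216 have nonzero weight after conditioning:
  (Z=0, Y=1, U=2, X=0, V=0, W=2) weight 1/756
  (Z=0, Y=1, U=2, X=0, V=0, W=4) weight 1/756
  (Z=0, Y=1, U=2, X=0, V=1, W=3) weight 1/567
  (Z=0, Y=1, U=2, X=1, V=0, W=2) weight 1/378
  (Z=0, Y=1, U=2, X=1, V=0, W=4) weight 1/378
  (Z=0, Y=1, U=2, X=1, V=1, W=3) weight 2/567
  (Z=0, Y=1, U=2, X=2, V=0, W=2) weight 1/504
  (Z=0, Y=1, U=2, X=2, V=0, W=4) weight 1/504
  … 208 more
Group by V:
  weight(V=0) = 2/7
  weight(V=1) = 4/21
Total weight = 2/7 + 4/21 = 10/21
P(V=0 | obs) = 2/7 / 10/21 = 3/5
P(V=1 | obs) = 4/21 / 10/21 = 2/5

P(V = 0 | obs) = 3/5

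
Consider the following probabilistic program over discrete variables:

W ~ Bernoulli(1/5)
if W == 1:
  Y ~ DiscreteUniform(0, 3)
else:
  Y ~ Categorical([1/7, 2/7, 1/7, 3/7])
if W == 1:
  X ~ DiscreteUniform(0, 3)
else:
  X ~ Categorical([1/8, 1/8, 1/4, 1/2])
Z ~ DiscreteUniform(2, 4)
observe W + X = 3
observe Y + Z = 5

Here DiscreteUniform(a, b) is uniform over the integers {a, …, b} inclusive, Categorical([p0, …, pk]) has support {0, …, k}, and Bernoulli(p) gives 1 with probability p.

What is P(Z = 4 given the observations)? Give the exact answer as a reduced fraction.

P(Z = 4 | obs) = 1/3

Enumerate traces; 6 have nonzero weight after conditioning:
  (W=0, Y=1, X=3, Z=4) weight 4/105
  (W=0, Y=2, X=3, Z=3) weight 2/105
  (W=0, Y=3, X=3, Z=2) weight 2/35
  (W=1, Y=1, X=2, Z=4) weight 1/240
  (W=1, Y=2, X=2, Z=3) weight 1/240
  (W=1, Y=3, X=2, Z=2) weight 1/240
Group by Z:
  weight(Z=2) = 103/1680
  weight(Z=3) = 13/560
  weight(Z=4) = 71/1680
Total weight = 103/1680 + 13/560 + 71/1680 = 71/560
P(Z=2 | obs) = 103/1680 / 71/560 = 103/213
P(Z=3 | obs) = 13/560 / 71/560 = 13/71
P(Z=4 | obs) = 71/1680 / 71/560 = 1/3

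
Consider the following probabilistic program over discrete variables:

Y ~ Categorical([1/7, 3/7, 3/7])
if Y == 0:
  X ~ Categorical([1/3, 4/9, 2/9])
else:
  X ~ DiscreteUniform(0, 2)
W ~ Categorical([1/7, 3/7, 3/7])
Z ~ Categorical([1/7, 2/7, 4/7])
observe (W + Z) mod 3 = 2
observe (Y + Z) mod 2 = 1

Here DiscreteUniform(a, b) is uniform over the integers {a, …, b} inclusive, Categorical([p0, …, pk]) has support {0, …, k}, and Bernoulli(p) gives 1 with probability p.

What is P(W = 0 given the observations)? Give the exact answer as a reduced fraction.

P(W = 0 | obs) = 4/15

Enumerate traces; 12 have nonzero weight after conditioning:
  (Y=0, X=0, W=1, Z=1) weight 2/343
  (Y=0, X=1, W=1, Z=1) weight 8/1029
  (Y=0, X=2, W=1, Z=1) weight 4/1029
  (Y=1, X=0, W=0, Z=2) weight 4/343
  (Y=1, X=0, W=2, Z=0) weight 3/343
  (Y=1, X=1, W=0, Z=2) weight 4/343
  (Y=1, X=1, W=2, Z=0) weight 3/343
  (Y=1, X=2, W=0, Z=2) weight 4/343
  … 4 more
Group by W:
  weight(W=0) = 12/343
  weight(W=1) = 24/343
  weight(W=2) = 9/343
Total weight = 12/343 + 24/343 + 9/343 = 45/343
P(W=0 | obs) = 12/343 / 45/343 = 4/15
P(W=1 | obs) = 24/343 / 45/343 = 8/15
P(W=2 | obs) = 9/343 / 45/343 = 1/5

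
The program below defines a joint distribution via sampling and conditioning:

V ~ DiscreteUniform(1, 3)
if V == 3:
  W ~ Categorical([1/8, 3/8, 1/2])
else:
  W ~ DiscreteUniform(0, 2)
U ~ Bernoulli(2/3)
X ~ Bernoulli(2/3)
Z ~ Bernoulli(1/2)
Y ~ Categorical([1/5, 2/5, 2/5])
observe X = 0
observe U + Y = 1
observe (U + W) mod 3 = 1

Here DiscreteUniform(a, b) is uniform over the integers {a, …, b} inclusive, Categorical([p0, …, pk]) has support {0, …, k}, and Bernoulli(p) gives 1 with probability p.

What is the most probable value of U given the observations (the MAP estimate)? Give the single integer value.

Enumerate traces; 12 have nonzero weight after conditioning:
  (V=1, W=0, U=1, X=0, Z=0, Y=0) weight 1/405
  (V=1, W=0, U=1, X=0, Z=1, Y=0) weight 1/405
  (V=1, W=1, U=0, X=0, Z=0, Y=1) weight 1/405
  (V=1, W=1, U=0, X=0, Z=1, Y=1) weight 1/405
  (V=2, W=0, U=1, X=0, Z=0, Y=0) weight 1/405
  (V=2, W=0, U=1, X=0, Z=1, Y=0) weight 1/405
  (V=2, W=1, U=0, X=0, Z=0, Y=1) weight 1/405
  (V=2, W=1, U=0, X=0, Z=1, Y=1) weight 1/405
  … 4 more
Group by U:
  weight(U=0) = 5/324
  weight(U=1) = 19/1620
Total weight = 5/324 + 19/1620 = 11/405
P(U=0 | obs) = 5/324 / 11/405 = 25/44
P(U=1 | obs) = 19/1620 / 11/405 = 19/44
argmax = 0

argmax_v P(U = v | obs) = 0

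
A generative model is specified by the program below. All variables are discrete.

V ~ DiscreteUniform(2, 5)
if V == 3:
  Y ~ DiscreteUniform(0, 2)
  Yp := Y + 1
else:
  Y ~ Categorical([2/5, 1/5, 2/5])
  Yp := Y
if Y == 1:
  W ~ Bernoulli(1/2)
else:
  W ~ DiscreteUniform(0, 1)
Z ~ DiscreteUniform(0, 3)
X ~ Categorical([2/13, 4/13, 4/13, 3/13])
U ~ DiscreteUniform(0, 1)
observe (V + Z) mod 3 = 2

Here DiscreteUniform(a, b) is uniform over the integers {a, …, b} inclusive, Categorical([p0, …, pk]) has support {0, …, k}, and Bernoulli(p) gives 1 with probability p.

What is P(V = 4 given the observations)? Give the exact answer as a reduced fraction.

Enumerate traces; 288 have nonzero weight after conditioning:
  (V=2, Y=0, W=0, Z=0, X=0, U=0) weight 1/1040
  (V=2, Y=0, W=0, Z=0, X=0, U=1) weight 1/1040
  (V=2, Y=0, W=0, Z=0, X=1, U=0) weight 1/520
  (V=2, Y=0, W=0, Z=0, X=1, U=1) weight 1/520
  (V=2, Y=0, W=0, Z=0, X=2, U=0) weight 1/520
  (V=2, Y=0, W=0, Z=0, X=2, U=1) weight 1/520
  (V=2, Y=0, W=0, Z=0, X=3, U=0) weight 3/2080
  (V=2, Y=0, W=0, Z=0, X=3, U=1) weight 3/2080
  (V=3, Y=0, W=0, Z=2, X=0, U=0) weight 1/1248
  (V=4, Y=0, W=0, Z=1, X=0, U=0) weight 1/1040
  … 278 more
Group by V:
  weight(V=2) = 1/8
  weight(V=3) = 1/16
  weight(V=4) = 1/16
  weight(V=5) = 1/8
Total weight = 1/8 + 1/16 + 1/16 + 1/8 = 3/8
P(V=2 | obs) = 1/8 / 3/8 = 1/3
P(V=3 | obs) = 1/16 / 3/8 = 1/6
P(V=4 | obs) = 1/16 / 3/8 = 1/6
P(V=5 | obs) = 1/8 / 3/8 = 1/3

P(V = 4 | obs) = 1/6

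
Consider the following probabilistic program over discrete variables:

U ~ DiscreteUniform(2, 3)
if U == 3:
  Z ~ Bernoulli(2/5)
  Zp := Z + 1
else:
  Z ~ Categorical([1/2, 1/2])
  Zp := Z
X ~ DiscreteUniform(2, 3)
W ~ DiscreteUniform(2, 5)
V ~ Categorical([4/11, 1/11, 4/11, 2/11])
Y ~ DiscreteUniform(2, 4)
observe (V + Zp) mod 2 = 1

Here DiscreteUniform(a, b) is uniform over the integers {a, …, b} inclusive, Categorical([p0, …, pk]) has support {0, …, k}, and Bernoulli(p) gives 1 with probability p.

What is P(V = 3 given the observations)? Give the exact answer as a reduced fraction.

P(V = 3 | obs) = 18/115

Enumerate traces; 192 have nonzero weight after conditioning:
  (U=2, Z=0, X=2, W=2, V=1, Y=2) weight 1/1056
  (U=2, Z=0, X=2, W=2, V=1, Y=3) weight 1/1056
  (U=2, Z=0, X=2, W=2, V=1, Y=4) weight 1/1056
  (U=2, Z=0, X=2, W=2, V=3, Y=2) weight 1/528
  (U=2, Z=0, X=2, W=2, V=3, Y=3) weight 1/528
  (U=2, Z=0, X=2, W=2, V=3, Y=4) weight 1/528
  (U=2, Z=0, X=2, W=3, V=1, Y=2) weight 1/1056
  (U=2, Z=0, X=2, W=3, V=1, Y=3) weight 1/1056
  (U=2, Z=1, X=2, W=2, V=0, Y=2) weight 1/264
  (U=2, Z=1, X=2, W=2, V=2, Y=2) weight 1/264
  … 182 more
Group by V:
  weight(V=0) = 1/5
  weight(V=1) = 9/220
  weight(V=2) = 1/5
  weight(V=3) = 9/110
Total weight = 1/5 + 9/220 + 1/5 + 9/110 = 23/44
P(V=0 | obs) = 1/5 / 23/44 = 44/115
P(V=1 | obs) = 9/220 / 23/44 = 9/115
P(V=2 | obs) = 1/5 / 23/44 = 44/115
P(V=3 | obs) = 9/110 / 23/44 = 18/115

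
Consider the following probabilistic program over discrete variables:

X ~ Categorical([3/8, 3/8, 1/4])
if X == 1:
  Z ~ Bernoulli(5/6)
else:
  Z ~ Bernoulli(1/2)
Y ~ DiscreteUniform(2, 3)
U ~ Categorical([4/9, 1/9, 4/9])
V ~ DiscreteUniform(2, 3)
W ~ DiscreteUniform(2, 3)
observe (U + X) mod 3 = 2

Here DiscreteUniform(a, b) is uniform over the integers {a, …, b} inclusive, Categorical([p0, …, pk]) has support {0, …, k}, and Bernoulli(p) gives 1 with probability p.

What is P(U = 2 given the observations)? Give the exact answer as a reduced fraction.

P(U = 2 | obs) = 12/23

Enumerate traces; 48 have nonzero weight after conditioning:
  (X=0, Z=0, Y=2, U=2, V=2, W=2) weight 1/96
  (X=0, Z=0, Y=2, U=2, V=2, W=3) weight 1/96
  (X=0, Z=0, Y=2, U=2, V=3, W=2) weight 1/96
  (X=0, Z=0, Y=2, U=2, V=3, W=3) weight 1/96
  (X=0, Z=0, Y=3, U=2, V=2, W=2) weight 1/96
  (X=0, Z=0, Y=3, U=2, V=2, W=3) weight 1/96
  (X=0, Z=0, Y=3, U=2, V=3, W=2) weight 1/96
  (X=0, Z=0, Y=3, U=2, V=3, W=3) weight 1/96
  (X=1, Z=0, Y=2, U=1, V=2, W=2) weight 1/1152
  (X=2, Z=0, Y=2, U=0, V=2, W=2) weight 1/144
  … 38 more
Group by U:
  weight(U=0) = 1/9
  weight(U=1) = 1/24
  weight(U=2) = 1/6
Total weight = 1/9 + 1/24 + 1/6 = 23/72
P(U=0 | obs) = 1/9 / 23/72 = 8/23
P(U=1 | obs) = 1/24 / 23/72 = 3/23
P(U=2 | obs) = 1/6 / 23/72 = 12/23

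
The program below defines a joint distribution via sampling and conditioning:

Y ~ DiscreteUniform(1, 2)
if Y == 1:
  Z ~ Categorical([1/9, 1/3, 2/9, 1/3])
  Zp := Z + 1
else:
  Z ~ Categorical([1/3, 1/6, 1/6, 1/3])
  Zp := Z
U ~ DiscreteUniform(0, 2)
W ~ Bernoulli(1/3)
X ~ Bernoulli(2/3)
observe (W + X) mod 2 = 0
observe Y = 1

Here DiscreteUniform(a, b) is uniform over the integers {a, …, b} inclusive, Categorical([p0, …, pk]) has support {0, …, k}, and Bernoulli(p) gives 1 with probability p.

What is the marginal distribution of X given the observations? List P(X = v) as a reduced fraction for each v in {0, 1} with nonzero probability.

Enumerate traces; 24 have nonzero weight after conditioning:
  (Y=1, Z=0, U=0, W=0, X=0) weight 1/243
  (Y=1, Z=0, U=0, W=1, X=1) weight 1/243
  (Y=1, Z=0, U=1, W=0, X=0) weight 1/243
  (Y=1, Z=0, U=1, W=1, X=1) weight 1/243
  (Y=1, Z=0, U=2, W=0, X=0) weight 1/243
  (Y=1, Z=0, U=2, W=1, X=1) weight 1/243
  (Y=1, Z=1, U=0, W=0, X=0) weight 1/81
  (Y=1, Z=1, U=0, W=1, X=1) weight 1/81
  … 16 more
Group by X:
  weight(X=0) = 1/9
  weight(X=1) = 1/9
Total weight = 1/9 + 1/9 = 2/9
P(X=0 | obs) = 1/9 / 2/9 = 1/2
P(X=1 | obs) = 1/9 / 2/9 = 1/2

P(X=0) = 1/2, P(X=1) = 1/2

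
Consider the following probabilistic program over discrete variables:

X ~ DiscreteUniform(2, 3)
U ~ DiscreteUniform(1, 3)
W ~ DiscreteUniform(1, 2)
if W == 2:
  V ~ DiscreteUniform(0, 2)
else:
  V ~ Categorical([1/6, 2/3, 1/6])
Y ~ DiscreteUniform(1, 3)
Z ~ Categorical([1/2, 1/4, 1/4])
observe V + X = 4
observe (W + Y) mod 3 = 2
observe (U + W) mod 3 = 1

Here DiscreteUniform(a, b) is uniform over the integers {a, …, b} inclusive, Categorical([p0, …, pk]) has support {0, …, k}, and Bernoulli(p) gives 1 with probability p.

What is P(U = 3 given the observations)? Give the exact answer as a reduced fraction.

P(U = 3 | obs) = 5/9

Enumerate traces; 12 have nonzero weight after conditioning:
  (X=2, U=2, W=2, V=2, Y=3, Z=0) weight 1/216
  (X=2, U=2, W=2, V=2, Y=3, Z=1) weight 1/432
  (X=2, U=2, W=2, V=2, Y=3, Z=2) weight 1/432
  (X=2, U=3, W=1, V=2, Y=1, Z=0) weight 1/432
  (X=2, U=3, W=1, V=2, Y=1, Z=1) weight 1/864
  (X=2, U=3, W=1, V=2, Y=1, Z=2) weight 1/864
  (X=3, U=2, W=2, V=1, Y=3, Z=0) weight 1/216
  (X=3, U=2, W=2, V=1, Y=3, Z=1) weight 1/432
  … 4 more
Group by U:
  weight(U=2) = 1/54
  weight(U=3) = 5/216
Total weight = 1/54 + 5/216 = 1/24
P(U=2 | obs) = 1/54 / 1/24 = 4/9
P(U=3 | obs) = 5/216 / 1/24 = 5/9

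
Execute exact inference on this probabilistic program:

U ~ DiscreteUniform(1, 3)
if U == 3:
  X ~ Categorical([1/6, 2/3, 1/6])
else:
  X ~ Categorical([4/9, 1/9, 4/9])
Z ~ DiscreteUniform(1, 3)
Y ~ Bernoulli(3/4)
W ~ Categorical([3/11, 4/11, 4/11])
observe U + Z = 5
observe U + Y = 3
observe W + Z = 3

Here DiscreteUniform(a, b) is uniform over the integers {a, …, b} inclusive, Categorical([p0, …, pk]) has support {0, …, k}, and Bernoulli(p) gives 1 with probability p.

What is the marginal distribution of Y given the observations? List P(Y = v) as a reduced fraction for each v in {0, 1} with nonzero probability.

Enumerate traces; 6 have nonzero weight after conditioning:
  (U=2, X=0, Z=3, Y=1, W=0) weight 1/99
  (U=2, X=1, Z=3, Y=1, W=0) weight 1/396
  (U=2, X=2, Z=3, Y=1, W=0) weight 1/99
  (U=3, X=0, Z=2, Y=0, W=1) weight 1/594
  (U=3, X=1, Z=2, Y=0, W=1) weight 2/297
  (U=3, X=2, Z=2, Y=0, W=1) weight 1/594
Group by Y:
  weight(Y=0) = 1/99
  weight(Y=1) = 1/44
Total weight = 1/99 + 1/44 = 13/396
P(Y=0 | obs) = 1/99 / 13/396 = 4/13
P(Y=1 | obs) = 1/44 / 13/396 = 9/13

P(Y=0) = 4/13, P(Y=1) = 9/13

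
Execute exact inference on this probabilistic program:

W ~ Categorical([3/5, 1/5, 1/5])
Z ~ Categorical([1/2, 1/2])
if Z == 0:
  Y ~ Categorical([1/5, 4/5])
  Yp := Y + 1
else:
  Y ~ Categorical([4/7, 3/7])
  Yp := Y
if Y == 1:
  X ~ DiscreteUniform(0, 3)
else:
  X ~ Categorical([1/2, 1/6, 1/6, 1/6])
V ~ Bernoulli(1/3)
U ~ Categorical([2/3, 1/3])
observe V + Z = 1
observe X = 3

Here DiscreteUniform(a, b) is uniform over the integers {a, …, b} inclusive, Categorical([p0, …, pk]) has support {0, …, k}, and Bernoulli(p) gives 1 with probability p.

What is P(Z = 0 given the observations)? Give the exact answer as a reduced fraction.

P(Z = 0 | obs) = 49/134

Enumerate traces; 24 have nonzero weight after conditioning:
  (W=0, Z=0, Y=0, X=3, V=1, U=0) weight 1/450
  (W=0, Z=0, Y=0, X=3, V=1, U=1) weight 1/900
  (W=0, Z=0, Y=1, X=3, V=1, U=0) weight 1/75
  (W=0, Z=0, Y=1, X=3, V=1, U=1) weight 1/150
  (W=0, Z=1, Y=0, X=3, V=0, U=0) weight 4/315
  (W=0, Z=1, Y=0, X=3, V=0, U=1) weight 2/315
  (W=0, Z=1, Y=1, X=3, V=0, U=0) weight 1/70
  (W=0, Z=1, Y=1, X=3, V=0, U=1) weight 1/140
  … 16 more
Group by Z:
  weight(Z=0) = 7/180
  weight(Z=1) = 17/252
Total weight = 7/180 + 17/252 = 67/630
P(Z=0 | obs) = 7/180 / 67/630 = 49/134
P(Z=1 | obs) = 17/252 / 67/630 = 85/134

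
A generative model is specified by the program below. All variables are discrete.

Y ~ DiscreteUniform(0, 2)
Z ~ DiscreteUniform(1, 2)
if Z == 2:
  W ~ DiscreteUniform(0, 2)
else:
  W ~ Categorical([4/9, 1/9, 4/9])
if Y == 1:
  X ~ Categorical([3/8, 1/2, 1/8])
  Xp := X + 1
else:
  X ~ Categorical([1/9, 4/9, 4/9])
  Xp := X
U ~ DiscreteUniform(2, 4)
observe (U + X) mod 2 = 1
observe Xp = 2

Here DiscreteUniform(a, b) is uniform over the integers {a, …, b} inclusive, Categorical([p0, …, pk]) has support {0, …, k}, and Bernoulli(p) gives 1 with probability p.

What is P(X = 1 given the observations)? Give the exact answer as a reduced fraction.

Enumerate traces; 24 have nonzero weight after conditioning:
  (Y=0, Z=1, W=0, X=2, U=3) weight 8/729
  (Y=0, Z=1, W=1, X=2, U=3) weight 2/729
  (Y=0, Z=1, W=2, X=2, U=3) weight 8/729
  (Y=0, Z=2, W=0, X=2, U=3) weight 2/243
  (Y=0, Z=2, W=1, X=2, U=3) weight 2/243
  (Y=0, Z=2, W=2, X=2, U=3) weight 2/243
  (Y=1, Z=1, W=0, X=1, U=2) weight 1/81
  (Y=1, Z=1, W=0, X=1, U=4) weight 1/81
  … 16 more
Group by X:
  weight(X=1) = 1/9
  weight(X=2) = 8/81
Total weight = 1/9 + 8/81 = 17/81
P(X=1 | obs) = 1/9 / 17/81 = 9/17
P(X=2 | obs) = 8/81 / 17/81 = 8/17

P(X = 1 | obs) = 9/17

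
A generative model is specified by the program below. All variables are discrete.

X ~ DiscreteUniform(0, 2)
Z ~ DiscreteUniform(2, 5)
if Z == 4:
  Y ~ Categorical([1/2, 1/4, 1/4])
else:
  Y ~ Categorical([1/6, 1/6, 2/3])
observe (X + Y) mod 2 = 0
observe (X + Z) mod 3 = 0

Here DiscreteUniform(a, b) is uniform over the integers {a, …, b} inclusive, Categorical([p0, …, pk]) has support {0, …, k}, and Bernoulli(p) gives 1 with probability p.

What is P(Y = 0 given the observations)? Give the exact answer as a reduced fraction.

Enumerate traces; 6 have nonzero weight after conditioning:
  (X=0, Z=3, Y=0) weight 1/72
  (X=0, Z=3, Y=2) weight 1/18
  (X=1, Z=2, Y=1) weight 1/72
  (X=1, Z=5, Y=1) weight 1/72
  (X=2, Z=4, Y=0) weight 1/24
  (X=2, Z=4, Y=2) weight 1/48
Group by Y:
  weight(Y=0) = 1/18
  weight(Y=1) = 1/36
  weight(Y=2) = 11/144
Total weight = 1/18 + 1/36 + 11/144 = 23/144
P(Y=0 | obs) = 1/18 / 23/144 = 8/23
P(Y=1 | obs) = 1/36 / 23/144 = 4/23
P(Y=2 | obs) = 11/144 / 23/144 = 11/23

P(Y = 0 | obs) = 8/23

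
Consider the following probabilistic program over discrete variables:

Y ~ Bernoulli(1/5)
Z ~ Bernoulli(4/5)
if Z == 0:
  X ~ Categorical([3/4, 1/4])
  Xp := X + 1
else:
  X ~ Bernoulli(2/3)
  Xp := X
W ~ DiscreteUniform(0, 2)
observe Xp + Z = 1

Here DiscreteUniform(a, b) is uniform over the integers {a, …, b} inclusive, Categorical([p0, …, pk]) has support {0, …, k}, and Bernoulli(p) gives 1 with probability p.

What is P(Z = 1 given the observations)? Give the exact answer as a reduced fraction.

P(Z = 1 | obs) = 16/25

Enumerate traces; 12 have nonzero weight after conditioning:
  (Y=0, Z=0, X=0, W=0) weight 1/25
  (Y=0, Z=0, X=0, W=1) weight 1/25
  (Y=0, Z=0, X=0, W=2) weight 1/25
  (Y=0, Z=1, X=0, W=0) weight 16/225
  (Y=0, Z=1, X=0, W=1) weight 16/225
  (Y=0, Z=1, X=0, W=2) weight 16/225
  (Y=1, Z=0, X=0, W=0) weight 1/100
  (Y=1, Z=0, X=0, W=1) weight 1/100
  … 4 more
Group by Z:
  weight(Z=0) = 3/20
  weight(Z=1) = 4/15
Total weight = 3/20 + 4/15 = 5/12
P(Z=0 | obs) = 3/20 / 5/12 = 9/25
P(Z=1 | obs) = 4/15 / 5/12 = 16/25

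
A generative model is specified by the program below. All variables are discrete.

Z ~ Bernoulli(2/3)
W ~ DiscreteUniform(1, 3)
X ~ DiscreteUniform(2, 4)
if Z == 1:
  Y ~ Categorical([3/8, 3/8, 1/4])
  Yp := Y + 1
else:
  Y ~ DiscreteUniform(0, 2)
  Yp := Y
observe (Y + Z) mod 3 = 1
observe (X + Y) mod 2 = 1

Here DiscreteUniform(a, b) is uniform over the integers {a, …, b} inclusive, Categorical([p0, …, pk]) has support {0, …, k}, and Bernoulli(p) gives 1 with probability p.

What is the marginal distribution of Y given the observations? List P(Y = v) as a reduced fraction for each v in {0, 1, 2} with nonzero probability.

P(Y=0) = 9/17, P(Y=1) = 8/17

Enumerate traces; 9 have nonzero weight after conditioning:
  (Z=0, W=1, X=2, Y=1) weight 1/81
  (Z=0, W=1, X=4, Y=1) weight 1/81
  (Z=0, W=2, X=2, Y=1) weight 1/81
  (Z=0, W=2, X=4, Y=1) weight 1/81
  (Z=0, W=3, X=2, Y=1) weight 1/81
  (Z=0, W=3, X=4, Y=1) weight 1/81
  (Z=1, W=1, X=3, Y=0) weight 1/36
  (Z=1, W=2, X=3, Y=0) weight 1/36
  … 1 more
Group by Y:
  weight(Y=0) = 1/12
  weight(Y=1) = 2/27
Total weight = 1/12 + 2/27 = 17/108
P(Y=0 | obs) = 1/12 / 17/108 = 9/17
P(Y=1 | obs) = 2/27 / 17/108 = 8/17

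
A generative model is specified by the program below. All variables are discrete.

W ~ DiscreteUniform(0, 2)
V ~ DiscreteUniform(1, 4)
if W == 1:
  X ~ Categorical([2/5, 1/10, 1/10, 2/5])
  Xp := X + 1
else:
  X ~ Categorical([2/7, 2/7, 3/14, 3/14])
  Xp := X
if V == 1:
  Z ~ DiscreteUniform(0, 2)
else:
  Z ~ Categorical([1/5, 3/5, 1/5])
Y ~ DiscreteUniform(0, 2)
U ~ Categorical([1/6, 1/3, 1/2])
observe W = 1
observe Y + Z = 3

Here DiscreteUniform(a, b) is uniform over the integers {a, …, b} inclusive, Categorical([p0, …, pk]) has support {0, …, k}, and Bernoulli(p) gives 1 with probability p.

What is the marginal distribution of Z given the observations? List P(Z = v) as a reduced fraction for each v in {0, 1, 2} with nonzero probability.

Enumerate traces; 96 have nonzero weight after conditioning:
  (W=1, V=1, X=0, Z=1, Y=2, U=0) weight 1/1620
  (W=1, V=1, X=0, Z=1, Y=2, U=1) weight 1/810
  (W=1, V=1, X=0, Z=1, Y=2, U=2) weight 1/540
  (W=1, V=1, X=0, Z=2, Y=1, U=0) weight 1/1620
  (W=1, V=1, X=0, Z=2, Y=1, U=1) weight 1/810
  (W=1, V=1, X=0, Z=2, Y=1, U=2) weight 1/540
  (W=1, V=1, X=1, Z=1, Y=2, U=0) weight 1/6480
  (W=1, V=1, X=1, Z=1, Y=2, U=1) weight 1/3240
  … 88 more
Group by Z:
  weight(Z=1) = 8/135
  weight(Z=2) = 7/270
Total weight = 8/135 + 7/270 = 23/270
P(Z=1 | obs) = 8/135 / 23/270 = 16/23
P(Z=2 | obs) = 7/270 / 23/270 = 7/23

P(Z=1) = 16/23, P(Z=2) = 7/23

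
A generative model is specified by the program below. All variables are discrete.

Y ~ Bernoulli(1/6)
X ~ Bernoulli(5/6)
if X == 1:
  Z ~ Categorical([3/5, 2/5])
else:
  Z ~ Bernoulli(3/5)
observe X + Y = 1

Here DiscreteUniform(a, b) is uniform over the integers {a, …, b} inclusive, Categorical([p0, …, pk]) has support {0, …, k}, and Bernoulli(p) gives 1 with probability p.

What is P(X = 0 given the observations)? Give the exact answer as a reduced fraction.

P(X = 0 | obs) = 1/26

Enumerate traces; 4 have nonzero weight after conditioning:
  (Y=0, X=1, Z=0) weight 5/12
  (Y=0, X=1, Z=1) weight 5/18
  (Y=1, X=0, Z=0) weight 1/90
  (Y=1, X=0, Z=1) weight 1/60
Group by X:
  weight(X=0) = 1/36
  weight(X=1) = 25/36
Total weight = 1/36 + 25/36 = 13/18
P(X=0 | obs) = 1/36 / 13/18 = 1/26
P(X=1 | obs) = 25/36 / 13/18 = 25/26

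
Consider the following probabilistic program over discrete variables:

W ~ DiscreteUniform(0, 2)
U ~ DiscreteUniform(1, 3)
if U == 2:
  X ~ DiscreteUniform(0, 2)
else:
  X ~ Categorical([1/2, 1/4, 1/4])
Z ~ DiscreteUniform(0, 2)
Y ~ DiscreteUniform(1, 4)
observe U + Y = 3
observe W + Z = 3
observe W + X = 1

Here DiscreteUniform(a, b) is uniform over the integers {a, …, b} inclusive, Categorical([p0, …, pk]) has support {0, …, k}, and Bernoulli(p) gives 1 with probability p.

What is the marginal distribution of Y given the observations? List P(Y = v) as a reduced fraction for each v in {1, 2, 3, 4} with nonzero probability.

Enumerate traces; 2 have nonzero weight after conditioning:
  (W=1, U=1, X=0, Z=2, Y=2) weight 1/216
  (W=1, U=2, X=0, Z=2, Y=1) weight 1/324
Group by Y:
  weight(Y=1) = 1/324
  weight(Y=2) = 1/216
Total weight = 1/324 + 1/216 = 5/648
P(Y=1 | obs) = 1/324 / 5/648 = 2/5
P(Y=2 | obs) = 1/216 / 5/648 = 3/5

P(Y=1) = 2/5, P(Y=2) = 3/5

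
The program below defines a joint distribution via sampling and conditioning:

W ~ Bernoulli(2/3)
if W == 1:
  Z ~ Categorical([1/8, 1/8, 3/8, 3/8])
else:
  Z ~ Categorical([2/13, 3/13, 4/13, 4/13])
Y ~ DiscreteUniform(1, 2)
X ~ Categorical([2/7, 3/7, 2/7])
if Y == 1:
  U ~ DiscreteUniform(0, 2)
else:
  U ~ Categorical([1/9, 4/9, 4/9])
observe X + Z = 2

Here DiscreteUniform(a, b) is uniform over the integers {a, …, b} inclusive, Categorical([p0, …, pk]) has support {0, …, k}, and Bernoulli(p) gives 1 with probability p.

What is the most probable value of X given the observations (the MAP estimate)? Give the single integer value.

argmax_v P(X = v | obs) = 0

Enumerate traces; 36 have nonzero weight after conditioning:
  (W=0, Z=0, Y=1, X=2, U=0) weight 2/819
  (W=0, Z=0, Y=1, X=2, U=1) weight 2/819
  (W=0, Z=0, Y=1, X=2, U=2) weight 2/819
  (W=0, Z=0, Y=2, X=2, U=0) weight 2/2457
  (W=0, Z=0, Y=2, X=2, U=1) weight 8/2457
  (W=0, Z=0, Y=2, X=2, U=2) weight 8/2457
  (W=0, Z=1, Y=1, X=1, U=0) weight 1/182
  (W=0, Z=1, Y=1, X=1, U=1) weight 1/182
  (W=0, Z=2, Y=1, X=0, U=0) weight 4/819
  … 27 more
Group by X:
  weight(X=0) = 55/546
  weight(X=1) = 25/364
  weight(X=2) = 1/26
Total weight = 55/546 + 25/364 + 1/26 = 227/1092
P(X=0 | obs) = 55/546 / 227/1092 = 110/227
P(X=1 | obs) = 25/364 / 227/1092 = 75/227
P(X=2 | obs) = 1/26 / 227/1092 = 42/227
argmax = 0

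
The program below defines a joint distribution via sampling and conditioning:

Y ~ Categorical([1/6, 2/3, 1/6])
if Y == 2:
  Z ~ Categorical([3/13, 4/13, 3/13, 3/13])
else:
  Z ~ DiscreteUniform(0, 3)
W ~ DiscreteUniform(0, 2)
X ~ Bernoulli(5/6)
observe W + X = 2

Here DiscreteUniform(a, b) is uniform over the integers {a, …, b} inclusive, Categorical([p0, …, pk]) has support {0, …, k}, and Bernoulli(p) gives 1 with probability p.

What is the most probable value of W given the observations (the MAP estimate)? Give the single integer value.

Enumerate traces; 24 have nonzero weight after conditioning:
  (Y=0, Z=0, W=1, X=1) weight 5/432
  (Y=0, Z=0, W=2, X=0) weight 1/432
  (Y=0, Z=1, W=1, X=1) weight 5/432
  (Y=0, Z=1, W=2, X=0) weight 1/432
  (Y=0, Z=2, W=1, X=1) weight 5/432
  (Y=0, Z=2, W=2, X=0) weight 1/432
  (Y=0, Z=3, W=1, X=1) weight 5/432
  (Y=0, Z=3, W=2, X=0) weight 1/432
  … 16 more
Group by W:
  weight(W=1) = 5/18
  weight(W=2) = 1/18
Total weight = 5/18 + 1/18 = 1/3
P(W=1 | obs) = 5/18 / 1/3 = 5/6
P(W=2 | obs) = 1/18 / 1/3 = 1/6
argmax = 1

argmax_v P(W = v | obs) = 1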